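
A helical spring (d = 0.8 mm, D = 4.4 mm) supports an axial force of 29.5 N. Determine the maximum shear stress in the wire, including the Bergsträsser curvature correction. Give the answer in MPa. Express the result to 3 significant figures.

Spring index C = D/d = 4.4/0.8 = 5.5000
K_B = (4C+2)/(4C−3) = 24.000/19.000 = 1.2632
τ₀ = 8FD/(πd³) = 8·29.5·4.4/(π·0.8³) = 1038.4/1.6085 = 645.57 MPa
τ_max = K·τ₀ = 1.2632 × 645.57 = 815.46 MPa

815 MPa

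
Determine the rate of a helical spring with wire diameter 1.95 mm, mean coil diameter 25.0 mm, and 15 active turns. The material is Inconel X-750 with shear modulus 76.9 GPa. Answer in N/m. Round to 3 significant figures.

593 N/m

k = Gd⁴/(8D³N_a) = (76.9×10³ × 1.95⁴) / (8 × 25.0³ × 15)
  = 1.1119e+06 / 1.875e+06 = 0.59301 N/mm = 593.01 N/m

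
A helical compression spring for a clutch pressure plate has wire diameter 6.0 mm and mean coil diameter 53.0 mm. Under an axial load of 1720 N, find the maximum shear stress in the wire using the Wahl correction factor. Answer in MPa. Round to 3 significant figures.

1250 MPa

Spring index C = D/d = 53.0/6.0 = 8.8333
K_W = (4C−1)/(4C−4) + 0.615/C = 34.333/31.333 + 0.0696 = 1.1654
τ₀ = 8FD/(πd³) = 8·1720·53.0/(π·6.0³) = 729280/678.58 = 1074.7 MPa
τ_max = K·τ₀ = 1.1654 × 1074.7 = 1252.4 MPa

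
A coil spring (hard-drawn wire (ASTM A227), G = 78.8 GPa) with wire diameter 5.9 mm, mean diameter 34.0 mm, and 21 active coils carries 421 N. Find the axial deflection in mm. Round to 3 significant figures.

k = Gd⁴/(8D³N_a) = (78.8×10³)(5.9⁴)/(8·34.0³·21) = 14.461 N/mm
δ = F/k = 421 / 14.461 = 29.113 mm

29.1 mm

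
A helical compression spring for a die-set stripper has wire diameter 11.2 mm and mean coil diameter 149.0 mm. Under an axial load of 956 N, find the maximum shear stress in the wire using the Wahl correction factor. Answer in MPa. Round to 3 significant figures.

286 MPa

Spring index C = D/d = 149.0/11.2 = 13.3036
K_W = (4C−1)/(4C−4) + 0.615/C = 52.214/49.214 + 0.0462 = 1.1072
τ₀ = 8FD/(πd³) = 8·956·149.0/(π·11.2³) = 1.13955e+06/4413.7 = 258.18 MPa
τ_max = K·τ₀ = 1.1072 × 258.18 = 285.86 MPa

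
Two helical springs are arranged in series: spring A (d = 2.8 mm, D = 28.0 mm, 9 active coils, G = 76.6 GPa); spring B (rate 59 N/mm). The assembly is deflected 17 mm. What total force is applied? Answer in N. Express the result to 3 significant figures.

48.2 N

k_A = Gd⁴/(8D³N_a) = (76.6×10³)(2.8⁴)/(8·28.0³·9) = 2.9789 N/mm
Series: 1/k_eq = 1/2.9789 + 1/59 = 0.35264; k_eq = 2.8357 N/mm
F = k_eq·δ = 2.8357·17 = 48.207 N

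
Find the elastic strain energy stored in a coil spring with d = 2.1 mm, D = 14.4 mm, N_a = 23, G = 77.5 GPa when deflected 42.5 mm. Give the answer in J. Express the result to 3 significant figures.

2.48 J

k = Gd⁴/(8D³N_a) = (77.5×10³)(2.1⁴)/(8·14.4³·23) = 2.7433 N/mm
U = ½kδ² = 0.5 × 2.7433 × 42.5² = 2477.5 N·mm = 2.4775 J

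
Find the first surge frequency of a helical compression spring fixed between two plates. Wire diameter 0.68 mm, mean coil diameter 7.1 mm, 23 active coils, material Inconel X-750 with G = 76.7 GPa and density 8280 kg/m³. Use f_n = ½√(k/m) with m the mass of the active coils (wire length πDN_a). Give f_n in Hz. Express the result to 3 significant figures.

201 Hz

k = Gd⁴/(8D³N_a) = (76.7×10³)(0.68⁴)/(8·7.1³·23) = 0.24902 N/mm = 249.02 N/m
Wire length L = πDN_a = π·7.1·23 = 513.02 mm
m = ρ·(πd²/4)·L = 8280 × 0.36317×10⁻⁶ m² × 0.51302 m = 0.0015427 kg
f_n = ½√(k/m) = 0.5·√(249.02/0.0015427) = 0.5·√(1.6142e+05) = 200.89 Hz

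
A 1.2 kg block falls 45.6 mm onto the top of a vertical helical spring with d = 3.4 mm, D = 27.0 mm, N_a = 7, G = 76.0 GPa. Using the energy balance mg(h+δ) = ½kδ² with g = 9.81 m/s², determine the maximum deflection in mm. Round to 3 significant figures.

k = Gd⁴/(8D³N_a) = (76.0×10³)(3.4⁴)/(8·27.0³·7) = 9.214 N/mm
W = mg = 1.2 × 9.81 = 11.772 N
½kδ² − Wδ − Wh = 0 → δ = (W + √(W² + 2kWh))/k
δ = (11.772 + √(138.58 + 9892.25))/9.214 = (11.772 + 100.15)/9.214 = 12.147 mm

12.1 mm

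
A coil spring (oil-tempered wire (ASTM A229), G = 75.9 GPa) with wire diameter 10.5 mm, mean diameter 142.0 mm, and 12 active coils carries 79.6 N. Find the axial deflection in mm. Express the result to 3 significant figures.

23.7 mm

k = Gd⁴/(8D³N_a) = (75.9×10³)(10.5⁴)/(8·142.0³·12) = 3.3563 N/mm
δ = F/k = 79.6 / 3.3563 = 23.716 mm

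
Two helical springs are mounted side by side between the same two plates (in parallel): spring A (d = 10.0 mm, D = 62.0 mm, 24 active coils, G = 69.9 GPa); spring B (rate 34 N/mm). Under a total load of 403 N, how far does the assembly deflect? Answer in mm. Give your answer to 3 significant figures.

8.18 mm

k_A = Gd⁴/(8D³N_a) = (69.9×10³)(10.0⁴)/(8·62.0³·24) = 15.276 N/mm
Parallel: k_eq = 15.276 + 34 = 49.276 N/mm
δ = F/k_eq = 403/49.276 = 8.1785 mm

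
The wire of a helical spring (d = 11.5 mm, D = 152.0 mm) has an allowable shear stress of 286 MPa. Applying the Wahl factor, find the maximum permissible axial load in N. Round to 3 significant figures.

1010 N

C = D/d = 152.0/11.5 = 13.2174
K_W = (4C−1)/(4C−4) + 0.615/C = 51.870/48.870 + 0.0465 = 1.1079
τ_max = K·8FD/(πd³) → F_max = τ_allow·πd³/(8DK)
F_max = 286·π·11.5³/(8·152.0·1.1079) = 1.3665e+06/1347.2 = 1014.3 N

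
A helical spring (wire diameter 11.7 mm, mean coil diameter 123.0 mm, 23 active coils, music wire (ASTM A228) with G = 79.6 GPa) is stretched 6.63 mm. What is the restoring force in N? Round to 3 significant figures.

k = Gd⁴/(8D³N_a) = (79.6×10³)(11.7⁴)/(8·123.0³·23) = 4.3564 N/mm
F = k·δ = 4.3564 × 6.63 = 28.883 N

28.9 N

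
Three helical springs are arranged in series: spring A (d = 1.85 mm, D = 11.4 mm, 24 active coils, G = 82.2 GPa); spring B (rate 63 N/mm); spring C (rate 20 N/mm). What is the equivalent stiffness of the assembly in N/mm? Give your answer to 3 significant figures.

k_A = Gd⁴/(8D³N_a) = (82.2×10³)(1.85⁴)/(8·11.4³·24) = 3.3849 N/mm
Series: 1/k_eq = 1/3.3849 + 1/63 + 1/20 = 0.3613; k_eq = 2.7677 N/mm

2.77 N/mm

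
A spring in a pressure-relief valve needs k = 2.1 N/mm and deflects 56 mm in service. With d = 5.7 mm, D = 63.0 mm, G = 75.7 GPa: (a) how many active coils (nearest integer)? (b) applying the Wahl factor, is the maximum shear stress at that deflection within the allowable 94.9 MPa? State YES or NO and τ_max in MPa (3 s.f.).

(a) 19 coils; (b) NO, τ_max = 115 MPa

N_a = Gd⁴/(8D³k) = (75.7×10³)(5.7⁴)/(8·63.0³·2.1) = 19.02 → N_a = 19
Actual rate k = Gd⁴/(8D³·19) = 2.1025 N/mm
Working load F = kδ = 2.1025·56 = 117.74 N
C = 63.0/5.7 = 11.0526; K_W = (4C−1)/(4C−4)+0.615/C = 1.1303
τ_max = K_W·8FD/(πd³) = 1.1303·101.99 = 115.28 MPa
τ_max > 94.9 MPa → exceeds allowable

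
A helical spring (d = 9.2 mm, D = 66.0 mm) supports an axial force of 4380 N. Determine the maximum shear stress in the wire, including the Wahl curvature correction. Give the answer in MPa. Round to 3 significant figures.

1140 MPa

Spring index C = D/d = 66.0/9.2 = 7.1739
K_W = (4C−1)/(4C−4) + 0.615/C = 27.696/24.696 + 0.0857 = 1.2072
τ₀ = 8FD/(πd³) = 8·4380·66.0/(π·9.2³) = 2.31264e+06/2446.3 = 945.35 MPa
τ_max = K·τ₀ = 1.2072 × 945.35 = 1141.2 MPa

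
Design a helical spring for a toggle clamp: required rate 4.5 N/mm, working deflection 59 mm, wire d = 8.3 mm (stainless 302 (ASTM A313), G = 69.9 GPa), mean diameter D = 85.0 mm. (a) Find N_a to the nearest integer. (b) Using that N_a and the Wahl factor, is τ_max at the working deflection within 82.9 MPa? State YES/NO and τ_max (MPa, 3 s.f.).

(a) 15 coils; (b) NO, τ_max = 115 MPa

N_a = Gd⁴/(8D³k) = (69.9×10³)(8.3⁴)/(8·85.0³·4.5) = 15 → N_a = 15
Actual rate k = Gd⁴/(8D³·15) = 4.5014 N/mm
Working load F = kδ = 4.5014·59 = 265.58 N
C = 85.0/8.3 = 10.2410; K_W = (4C−1)/(4C−4)+0.615/C = 1.1412
τ_max = K_W·8FD/(πd³) = 1.1412·100.54 = 114.73 MPa
τ_max > 82.9 MPa → exceeds allowable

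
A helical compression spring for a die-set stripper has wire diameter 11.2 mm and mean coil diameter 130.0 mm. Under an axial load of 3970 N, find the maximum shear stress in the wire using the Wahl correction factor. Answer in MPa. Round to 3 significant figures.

1050 MPa

Spring index C = D/d = 130.0/11.2 = 11.6071
K_W = (4C−1)/(4C−4) + 0.615/C = 45.429/42.429 + 0.0530 = 1.1237
τ₀ = 8FD/(πd³) = 8·3970·130.0/(π·11.2³) = 4.1288e+06/4413.7 = 935.45 MPa
τ_max = K·τ₀ = 1.1237 × 935.45 = 1051.2 MPa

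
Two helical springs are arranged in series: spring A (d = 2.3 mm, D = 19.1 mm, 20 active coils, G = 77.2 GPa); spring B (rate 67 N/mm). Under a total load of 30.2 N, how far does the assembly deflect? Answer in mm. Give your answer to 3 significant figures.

16.0 mm

k_A = Gd⁴/(8D³N_a) = (77.2×10³)(2.3⁴)/(8·19.1³·20) = 1.9378 N/mm
Series: 1/k_eq = 1/1.9378 + 1/67 = 0.53097; k_eq = 1.8833 N/mm
δ = F/k_eq = 30.2/1.8833 = 16.035 mm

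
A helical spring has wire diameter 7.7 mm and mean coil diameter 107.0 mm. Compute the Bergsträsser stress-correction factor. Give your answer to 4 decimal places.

1.0951

C = D/d = 107.0/7.7 = 13.8961
K_B = (4C+2)/(4C−3) = 57.584/52.584 = 1.0951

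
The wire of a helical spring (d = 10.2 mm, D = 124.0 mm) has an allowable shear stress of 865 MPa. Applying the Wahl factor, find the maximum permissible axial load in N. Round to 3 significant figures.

C = D/d = 124.0/10.2 = 12.1569
K_W = (4C−1)/(4C−4) + 0.615/C = 47.627/44.627 + 0.0506 = 1.1178
τ_max = K·8FD/(πd³) → F_max = τ_allow·πd³/(8DK)
F_max = 865·π·10.2³/(8·124.0·1.1178) = 2.8838e+06/1108.9 = 2600.7 N

2600 N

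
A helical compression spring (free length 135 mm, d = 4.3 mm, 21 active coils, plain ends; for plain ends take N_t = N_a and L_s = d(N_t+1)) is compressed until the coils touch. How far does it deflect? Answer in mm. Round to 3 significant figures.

N_t = 21; L_s = 4.3·22 = 94.6 mm
δ_solid = L₀ − L_s = 135 − 94.6 = 40.4 mm

40.4 mm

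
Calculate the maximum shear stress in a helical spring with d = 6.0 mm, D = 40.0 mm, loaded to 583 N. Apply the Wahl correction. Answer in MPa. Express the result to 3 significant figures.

Spring index C = D/d = 40.0/6.0 = 6.6667
K_W = (4C−1)/(4C−4) + 0.615/C = 25.667/22.667 + 0.0922 = 1.2246
τ₀ = 8FD/(πd³) = 8·583·40.0/(π·6.0³) = 186560/678.58 = 274.93 MPa
τ_max = K·τ₀ = 1.2246 × 274.93 = 336.67 MPa

337 MPa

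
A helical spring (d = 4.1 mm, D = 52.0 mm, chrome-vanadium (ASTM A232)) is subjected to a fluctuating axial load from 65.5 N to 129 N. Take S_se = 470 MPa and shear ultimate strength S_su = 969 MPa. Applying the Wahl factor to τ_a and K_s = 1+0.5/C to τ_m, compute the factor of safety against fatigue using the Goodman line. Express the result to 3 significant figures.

2.90

C = D/d = 52.0/4.1 = 12.6829; K_W = (4C−1)/(4C−4)+0.615/C = 1.1127; K_s = 1+0.5/C = 1.0394
F_a = (F_max−F_min)/2 = 31.75 N; F_m = (F_max+F_min)/2 = 97.25 N
τ_a = K_W·8F_aD/(πd³) = 1.1127 × 61.001 = 67.875 MPa
τ_m = K_s·8F_mD/(πd³) = 1.0394 × 186.85 = 194.21 MPa
Goodman: 1/n_f = τ_a/S_se + τ_m/S_su = 67.875/470 + 194.21/969 = 0.14441 + 0.20042 = 0.34484
n_f = 1/0.34484 = 2.9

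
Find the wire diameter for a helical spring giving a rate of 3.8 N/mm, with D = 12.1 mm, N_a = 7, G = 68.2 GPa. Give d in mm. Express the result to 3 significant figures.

d = (8D³N_a·k / G)^(1/4) = (8·12.1³·7·3.8 / (68.2×10³))^0.25
  = (5.5277)^0.25 = 1.5333 mm

1.53 mm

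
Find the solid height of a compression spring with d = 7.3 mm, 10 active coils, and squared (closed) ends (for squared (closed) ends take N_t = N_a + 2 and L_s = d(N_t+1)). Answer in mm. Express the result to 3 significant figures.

squared (closed) ends: N_t = N_a + 2 = 10 + 2 = 12
L_s = d·(N_t+1) = 7.3 × 13 = 94.9 mm

94.9 mm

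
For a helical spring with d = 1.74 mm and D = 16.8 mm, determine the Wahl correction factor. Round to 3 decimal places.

1.150

C = D/d = 16.8/1.74 = 9.6552
K_W = (4C−1)/(4C−4) + 0.615/C = 37.621/34.621 + 0.0637 = 1.1503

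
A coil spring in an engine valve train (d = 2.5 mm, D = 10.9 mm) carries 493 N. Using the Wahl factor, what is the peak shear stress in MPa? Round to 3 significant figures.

1190 MPa

Spring index C = D/d = 10.9/2.5 = 4.3600
K_W = (4C−1)/(4C−4) + 0.615/C = 16.440/13.440 + 0.1411 = 1.3643
τ₀ = 8FD/(πd³) = 8·493·10.9/(π·2.5³) = 42989.6/49.087 = 875.78 MPa
τ_max = K·τ₀ = 1.3643 × 875.78 = 1194.8 MPa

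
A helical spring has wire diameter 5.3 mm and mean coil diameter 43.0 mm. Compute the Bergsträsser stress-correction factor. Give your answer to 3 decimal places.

C = D/d = 43.0/5.3 = 8.1132
K_B = (4C+2)/(4C−3) = 34.453/29.453 = 1.1698

1.170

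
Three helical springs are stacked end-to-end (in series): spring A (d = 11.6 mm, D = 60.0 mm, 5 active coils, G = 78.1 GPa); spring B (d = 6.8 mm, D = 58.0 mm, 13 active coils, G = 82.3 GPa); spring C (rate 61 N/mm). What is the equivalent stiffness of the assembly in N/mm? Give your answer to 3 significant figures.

k_A = Gd⁴/(8D³N_a) = (78.1×10³)(11.6⁴)/(8·60.0³·5) = 163.67 N/mm
k_B = Gd⁴/(8D³N_a) = (82.3×10³)(6.8⁴)/(8·58.0³·13) = 8.672 N/mm
Series: 1/k_eq = 1/163.67 + 1/8.672 + 1/61 = 0.13782; k_eq = 7.256 N/mm

7.26 N/mm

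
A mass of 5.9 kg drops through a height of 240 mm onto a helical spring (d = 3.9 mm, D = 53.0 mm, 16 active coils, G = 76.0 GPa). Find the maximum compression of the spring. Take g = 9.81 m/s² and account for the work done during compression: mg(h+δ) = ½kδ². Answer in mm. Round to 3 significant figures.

247 mm

k = Gd⁴/(8D³N_a) = (76.0×10³)(3.9⁴)/(8·53.0³·16) = 0.92264 N/mm
W = mg = 5.9 × 9.81 = 57.879 N
½kδ² − Wδ − Wh = 0 → δ = (W + √(W² + 2kWh))/k
δ = (57.879 + √(3350 + 25632.8))/0.92264 = (57.879 + 170.24)/0.92264 = 247.25 mm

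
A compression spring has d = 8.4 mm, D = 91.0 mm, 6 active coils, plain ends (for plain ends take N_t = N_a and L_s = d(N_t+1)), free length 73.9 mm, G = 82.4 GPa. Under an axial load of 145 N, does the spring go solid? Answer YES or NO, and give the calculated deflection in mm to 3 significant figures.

k = Gd⁴/(8D³N_a) = (82.4×10³)(8.4⁴)/(8·91.0³·6) = 11.342 N/mm
N_t = 6; L_s = 8.4·7 = 58.8 mm; δ_solid = L₀ − L_s = 73.9 − 58.8 = 15.1 mm
δ = F/k = 145/11.342 = 12.785 mm
δ < δ_solid → spring does not go solid

NO, δ = 12.8 mm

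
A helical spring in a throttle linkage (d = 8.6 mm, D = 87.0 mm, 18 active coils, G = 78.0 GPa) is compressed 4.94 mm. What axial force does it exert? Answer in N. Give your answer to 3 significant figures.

22.2 N

k = Gd⁴/(8D³N_a) = (78.0×10³)(8.6⁴)/(8·87.0³·18) = 4.4995 N/mm
F = k·δ = 4.4995 × 4.94 = 22.228 N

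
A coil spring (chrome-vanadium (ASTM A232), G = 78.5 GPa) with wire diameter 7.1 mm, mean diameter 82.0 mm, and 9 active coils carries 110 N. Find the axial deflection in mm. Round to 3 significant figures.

21.9 mm

k = Gd⁴/(8D³N_a) = (78.5×10³)(7.1⁴)/(8·82.0³·9) = 5.0249 N/mm
δ = F/k = 110 / 5.0249 = 21.891 mm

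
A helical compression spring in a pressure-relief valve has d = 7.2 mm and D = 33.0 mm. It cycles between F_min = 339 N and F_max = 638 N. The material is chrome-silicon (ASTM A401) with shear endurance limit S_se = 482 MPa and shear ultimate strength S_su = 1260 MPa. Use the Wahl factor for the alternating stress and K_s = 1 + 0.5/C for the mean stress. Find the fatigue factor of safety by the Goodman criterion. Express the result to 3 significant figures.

5.25

C = D/d = 33.0/7.2 = 4.5833; K_W = (4C−1)/(4C−4)+0.615/C = 1.3435; K_s = 1+0.5/C = 1.1091
F_a = (F_max−F_min)/2 = 149.5 N; F_m = (F_max+F_min)/2 = 488.5 N
τ_a = K_W·8F_aD/(πd³) = 1.3435 × 33.659 = 45.22 MPa
τ_m = K_s·8F_mD/(πd³) = 1.1091 × 109.98 = 121.98 MPa
Goodman: 1/n_f = τ_a/S_se + τ_m/S_su = 45.22/482 + 121.98/1260 = 0.09382 + 0.09681 = 0.19063
n_f = 1/0.19063 = 5.246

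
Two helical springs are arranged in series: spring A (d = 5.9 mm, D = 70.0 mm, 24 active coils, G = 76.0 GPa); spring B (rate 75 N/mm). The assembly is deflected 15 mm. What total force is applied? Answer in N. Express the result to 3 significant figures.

20.6 N

k_A = Gd⁴/(8D³N_a) = (76.0×10³)(5.9⁴)/(8·70.0³·24) = 1.3984 N/mm
Series: 1/k_eq = 1/1.3984 + 1/75 = 0.72844; k_eq = 1.3728 N/mm
F = k_eq·δ = 1.3728·15 = 20.592 N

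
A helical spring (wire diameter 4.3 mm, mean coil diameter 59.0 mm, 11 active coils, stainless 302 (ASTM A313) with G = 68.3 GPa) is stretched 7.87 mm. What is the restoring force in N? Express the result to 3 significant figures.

k = Gd⁴/(8D³N_a) = (68.3×10³)(4.3⁴)/(8·59.0³·11) = 1.292 N/mm
F = k·δ = 1.292 × 7.87 = 10.168 N

10.2 N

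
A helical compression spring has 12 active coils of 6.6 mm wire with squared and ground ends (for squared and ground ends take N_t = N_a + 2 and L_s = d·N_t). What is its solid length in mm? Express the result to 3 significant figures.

92.4 mm

squared and ground ends: N_t = N_a + 2 = 12 + 2 = 14
L_s = d·N_t = 6.6 × 14 = 92.4 mm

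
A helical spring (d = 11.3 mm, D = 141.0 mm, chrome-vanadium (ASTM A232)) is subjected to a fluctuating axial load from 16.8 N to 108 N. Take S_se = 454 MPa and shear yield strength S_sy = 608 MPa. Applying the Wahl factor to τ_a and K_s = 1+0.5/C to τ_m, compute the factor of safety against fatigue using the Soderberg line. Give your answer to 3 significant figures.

C = D/d = 141.0/11.3 = 12.4779; K_W = (4C−1)/(4C−4)+0.615/C = 1.1146; K_s = 1+0.5/C = 1.0401
F_a = (F_max−F_min)/2 = 45.6 N; F_m = (F_max+F_min)/2 = 62.4 N
τ_a = K_W·8F_aD/(πd³) = 1.1146 × 11.347 = 12.648 MPa
τ_m = K_s·8F_mD/(πd³) = 1.0401 × 15.528 = 16.15 MPa
Soderberg: 1/n_f = τ_a/S_se + τ_m/S_sy = 12.648/454 + 16.15/608 = 0.02786 + 0.02656 = 0.054421
n_f = 1/0.054421 = 18.38

18.4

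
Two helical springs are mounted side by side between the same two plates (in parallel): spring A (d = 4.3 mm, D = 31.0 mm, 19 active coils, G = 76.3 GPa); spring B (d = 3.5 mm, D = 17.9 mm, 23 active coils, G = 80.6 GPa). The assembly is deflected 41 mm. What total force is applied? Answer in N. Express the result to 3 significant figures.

706 N

k_A = Gd⁴/(8D³N_a) = (76.3×10³)(4.3⁴)/(8·31.0³·19) = 5.7606 N/mm
k_B = Gd⁴/(8D³N_a) = (80.6×10³)(3.5⁴)/(8·17.9³·23) = 11.461 N/mm
Parallel: k_eq = 5.7606 + 11.461 = 17.222 N/mm
F = k_eq·δ = 17.222·41 = 706.1 N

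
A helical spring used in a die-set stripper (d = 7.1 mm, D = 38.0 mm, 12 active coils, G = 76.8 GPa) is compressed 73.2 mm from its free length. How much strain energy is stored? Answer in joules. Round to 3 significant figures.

99.3 J

k = Gd⁴/(8D³N_a) = (76.8×10³)(7.1⁴)/(8·38.0³·12) = 37.049 N/mm
U = ½kδ² = 0.5 × 37.049 × 73.2² = 99258 N·mm = 99.258 J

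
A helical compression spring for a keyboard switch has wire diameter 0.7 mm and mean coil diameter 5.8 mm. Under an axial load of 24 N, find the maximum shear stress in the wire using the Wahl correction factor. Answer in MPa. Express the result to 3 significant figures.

Spring index C = D/d = 5.8/0.7 = 8.2857
K_W = (4C−1)/(4C−4) + 0.615/C = 32.143/29.143 + 0.0742 = 1.1772
τ₀ = 8FD/(πd³) = 8·24·5.8/(π·0.7³) = 1113.6/1.0776 = 1033.4 MPa
τ_max = K·τ₀ = 1.1772 × 1033.4 = 1216.5 MPa

1220 MPa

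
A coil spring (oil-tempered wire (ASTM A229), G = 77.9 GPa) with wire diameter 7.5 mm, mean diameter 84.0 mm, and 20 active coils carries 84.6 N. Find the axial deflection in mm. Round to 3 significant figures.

k = Gd⁴/(8D³N_a) = (77.9×10³)(7.5⁴)/(8·84.0³·20) = 2.5991 N/mm
δ = F/k = 84.6 / 2.5991 = 32.55 mm

32.5 mm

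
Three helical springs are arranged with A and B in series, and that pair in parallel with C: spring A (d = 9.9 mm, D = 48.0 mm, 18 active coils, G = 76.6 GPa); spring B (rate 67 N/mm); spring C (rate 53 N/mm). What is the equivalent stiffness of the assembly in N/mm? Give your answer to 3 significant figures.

80.3 N/mm

k_A = Gd⁴/(8D³N_a) = (76.6×10³)(9.9⁴)/(8·48.0³·18) = 46.204 N/mm
Springs A,B series: k_AB = 1/(1/46.204+1/67) = 27.346 N/mm; parallel with C: k_eq = 27.346+53 = 80.346 N/mm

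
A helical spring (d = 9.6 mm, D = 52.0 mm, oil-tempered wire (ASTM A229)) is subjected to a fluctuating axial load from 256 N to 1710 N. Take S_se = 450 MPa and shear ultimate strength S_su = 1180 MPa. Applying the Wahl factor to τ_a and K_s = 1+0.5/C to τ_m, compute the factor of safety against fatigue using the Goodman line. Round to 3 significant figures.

2.24

C = D/d = 52.0/9.6 = 5.4167; K_W = (4C−1)/(4C−4)+0.615/C = 1.2833; K_s = 1+0.5/C = 1.0923
F_a = (F_max−F_min)/2 = 727 N; F_m = (F_max+F_min)/2 = 983 N
τ_a = K_W·8F_aD/(πd³) = 1.2833 × 108.81 = 139.64 MPa
τ_m = K_s·8F_mD/(πd³) = 1.0923 × 147.12 = 160.7 MPa
Goodman: 1/n_f = τ_a/S_se + τ_m/S_su = 139.64/450 + 160.7/1180 = 0.31031 + 0.13619 = 0.4465
n_f = 1/0.4465 = 2.24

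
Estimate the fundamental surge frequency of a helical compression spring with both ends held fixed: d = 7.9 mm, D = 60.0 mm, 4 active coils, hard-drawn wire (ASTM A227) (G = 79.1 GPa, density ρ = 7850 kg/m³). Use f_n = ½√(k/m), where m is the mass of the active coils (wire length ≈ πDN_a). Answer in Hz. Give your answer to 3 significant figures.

196 Hz

k = Gd⁴/(8D³N_a) = (79.1×10³)(7.9⁴)/(8·60.0³·4) = 44.574 N/mm = 44574 N/m
Wire length L = πDN_a = π·60.0·4 = 753.98 mm
m = ρ·(πd²/4)·L = 7850 × 49.017×10⁻⁶ m² × 0.75398 m = 0.29012 kg
f_n = ½√(k/m) = 0.5·√(44574/0.29012) = 0.5·√(1.5364e+05) = 195.99 Hz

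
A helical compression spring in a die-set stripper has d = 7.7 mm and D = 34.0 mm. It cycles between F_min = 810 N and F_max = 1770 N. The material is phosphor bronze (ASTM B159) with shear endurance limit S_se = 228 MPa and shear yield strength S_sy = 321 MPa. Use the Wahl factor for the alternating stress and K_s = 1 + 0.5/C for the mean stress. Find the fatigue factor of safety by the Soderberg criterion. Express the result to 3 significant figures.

C = D/d = 34.0/7.7 = 4.4156; K_W = (4C−1)/(4C−4)+0.615/C = 1.3589; K_s = 1+0.5/C = 1.1132
F_a = (F_max−F_min)/2 = 480 N; F_m = (F_max+F_min)/2 = 1290 N
τ_a = K_W·8F_aD/(πd³) = 1.3589 × 91.031 = 123.7 MPa
τ_m = K_s·8F_mD/(πd³) = 1.1132 × 244.65 = 272.35 MPa
Soderberg: 1/n_f = τ_a/S_se + τ_m/S_sy = 123.7/228 + 272.35/321 = 0.54254 + 0.84843 = 1.391
n_f = 1/1.391 = 0.7189

0.719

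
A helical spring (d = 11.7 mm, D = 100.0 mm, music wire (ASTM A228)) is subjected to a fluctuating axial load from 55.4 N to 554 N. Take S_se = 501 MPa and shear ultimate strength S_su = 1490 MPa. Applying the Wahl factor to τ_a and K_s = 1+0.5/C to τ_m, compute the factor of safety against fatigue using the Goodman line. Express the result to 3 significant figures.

7.87

C = D/d = 100.0/11.7 = 8.5470; K_W = (4C−1)/(4C−4)+0.615/C = 1.1713; K_s = 1+0.5/C = 1.0585
F_a = (F_max−F_min)/2 = 249.3 N; F_m = (F_max+F_min)/2 = 304.7 N
τ_a = K_W·8F_aD/(πd³) = 1.1713 × 39.637 = 46.429 MPa
τ_m = K_s·8F_mD/(πd³) = 1.0585 × 48.446 = 51.28 MPa
Goodman: 1/n_f = τ_a/S_se + τ_m/S_su = 46.429/501 + 51.28/1490 = 0.09267 + 0.03442 = 0.12709
n_f = 1/0.12709 = 7.869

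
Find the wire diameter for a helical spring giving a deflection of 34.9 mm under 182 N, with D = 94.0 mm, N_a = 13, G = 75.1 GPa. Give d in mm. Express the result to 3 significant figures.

8.80 mm

Required rate k = F/δ = 182/34.9 = 5.2149 N/mm
d = (8D³N_a·k / G)^(1/4) = (8·94.0³·13·5.2149 / (75.1×10³))^0.25
  = (5998.2)^0.25 = 8.8005 mm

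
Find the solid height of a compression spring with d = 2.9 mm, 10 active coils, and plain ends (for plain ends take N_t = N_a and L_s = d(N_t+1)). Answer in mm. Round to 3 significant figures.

31.9 mm

plain ends: N_t = N_a = 10
L_s = d·(N_t+1) = 2.9 × 11 = 31.9 mm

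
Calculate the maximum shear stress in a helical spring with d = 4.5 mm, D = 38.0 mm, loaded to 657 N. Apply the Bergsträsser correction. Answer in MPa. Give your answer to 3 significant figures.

Spring index C = D/d = 38.0/4.5 = 8.4444
K_B = (4C+2)/(4C−3) = 35.778/30.778 = 1.1625
τ₀ = 8FD/(πd³) = 8·657·38.0/(π·4.5³) = 199728/286.28 = 697.67 MPa
τ_max = K·τ₀ = 1.1625 × 697.67 = 811.01 MPa

811 MPa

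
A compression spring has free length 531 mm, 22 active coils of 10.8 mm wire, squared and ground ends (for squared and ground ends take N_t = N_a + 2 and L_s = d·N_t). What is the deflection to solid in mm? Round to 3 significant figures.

272 mm

N_t = 24; L_s = 10.8·24 = 259.2 mm
δ_solid = L₀ − L_s = 531 − 259.2 = 271.8 mm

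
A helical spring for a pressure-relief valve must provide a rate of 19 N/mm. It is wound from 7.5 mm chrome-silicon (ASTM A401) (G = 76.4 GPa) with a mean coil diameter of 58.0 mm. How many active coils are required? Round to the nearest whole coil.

8

N_a = Gd⁴/(8D³k) = (76.4×10³ × 7.5⁴)/(8 × 58.0³ × 19)
    = 2.41734e+08 / 2.9657e+07 = 8.151 → 8 coils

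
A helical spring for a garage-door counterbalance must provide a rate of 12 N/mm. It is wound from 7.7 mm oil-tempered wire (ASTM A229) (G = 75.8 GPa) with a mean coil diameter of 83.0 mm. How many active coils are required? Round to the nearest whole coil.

N_a = Gd⁴/(8D³k) = (75.8×10³ × 7.7⁴)/(8 × 83.0³ × 12)
    = 2.6646e+08 / 5.48916e+07 = 4.854 → 5 coils

5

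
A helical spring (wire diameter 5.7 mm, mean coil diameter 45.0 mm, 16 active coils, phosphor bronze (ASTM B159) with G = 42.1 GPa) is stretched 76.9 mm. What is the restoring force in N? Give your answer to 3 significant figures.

k = Gd⁴/(8D³N_a) = (42.1×10³)(5.7⁴)/(8·45.0³·16) = 3.8101 N/mm
F = k·δ = 3.8101 × 76.9 = 293 N

293 N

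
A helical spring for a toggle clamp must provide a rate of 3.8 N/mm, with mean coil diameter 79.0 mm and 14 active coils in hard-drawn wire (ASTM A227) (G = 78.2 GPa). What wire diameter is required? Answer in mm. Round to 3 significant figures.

7.20 mm

d = (8D³N_a·k / G)^(1/4) = (8·79.0³·14·3.8 / (78.2×10³))^0.25
  = (2683.3)^0.25 = 7.1973 mm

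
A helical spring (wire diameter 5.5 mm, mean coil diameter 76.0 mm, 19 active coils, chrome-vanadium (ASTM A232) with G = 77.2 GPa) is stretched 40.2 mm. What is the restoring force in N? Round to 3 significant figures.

k = Gd⁴/(8D³N_a) = (77.2×10³)(5.5⁴)/(8·76.0³·19) = 1.0587 N/mm
F = k·δ = 1.0587 × 40.2 = 42.561 N

42.6 N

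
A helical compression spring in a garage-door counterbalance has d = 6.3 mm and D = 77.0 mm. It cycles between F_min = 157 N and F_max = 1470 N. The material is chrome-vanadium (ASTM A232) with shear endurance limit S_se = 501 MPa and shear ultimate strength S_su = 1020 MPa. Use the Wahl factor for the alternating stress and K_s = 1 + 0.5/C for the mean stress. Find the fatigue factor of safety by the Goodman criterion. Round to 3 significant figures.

C = D/d = 77.0/6.3 = 12.2222; K_W = (4C−1)/(4C−4)+0.615/C = 1.1171; K_s = 1+0.5/C = 1.0409
F_a = (F_max−F_min)/2 = 656.5 N; F_m = (F_max+F_min)/2 = 813.5 N
τ_a = K_W·8F_aD/(πd³) = 1.1171 × 514.81 = 575.12 MPa
τ_m = K_s·8F_mD/(πd³) = 1.0409 × 637.92 = 664.02 MPa
Goodman: 1/n_f = τ_a/S_se + τ_m/S_su = 575.12/501 + 664.02/1020 = 1.14794 + 0.65100 = 1.7989
n_f = 1/1.7989 = 0.5559

0.556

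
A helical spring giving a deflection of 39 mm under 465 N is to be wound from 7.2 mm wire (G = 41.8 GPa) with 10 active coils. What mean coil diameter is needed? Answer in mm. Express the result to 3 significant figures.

49.0 mm

Required rate k = F/δ = 465/39 = 11.923 N/mm
D = (Gd⁴/(8N_a·k))^(1/3) = (41.8×10³·7.2⁴/(8·10·11.923))^(1/3)
  = (117768)^(1/3) = 49.0165 mm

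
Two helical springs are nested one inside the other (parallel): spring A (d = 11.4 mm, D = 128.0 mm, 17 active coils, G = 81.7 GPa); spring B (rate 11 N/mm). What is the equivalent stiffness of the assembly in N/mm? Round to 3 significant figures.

15.8 N/mm

k_A = Gd⁴/(8D³N_a) = (81.7×10³)(11.4⁴)/(8·128.0³·17) = 4.8381 N/mm
Parallel: k_eq = 4.8381 + 11 = 15.838 N/mm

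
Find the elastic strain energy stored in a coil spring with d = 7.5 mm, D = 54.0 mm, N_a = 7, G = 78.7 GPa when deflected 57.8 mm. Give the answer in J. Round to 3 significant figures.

k = Gd⁴/(8D³N_a) = (78.7×10³)(7.5⁴)/(8·54.0³·7) = 28.239 N/mm
U = ½kδ² = 0.5 × 28.239 × 57.8² = 47171 N·mm = 47.171 J

47.2 J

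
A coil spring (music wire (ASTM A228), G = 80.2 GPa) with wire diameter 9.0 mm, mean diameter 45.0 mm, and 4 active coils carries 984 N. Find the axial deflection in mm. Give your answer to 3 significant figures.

k = Gd⁴/(8D³N_a) = (80.2×10³)(9.0⁴)/(8·45.0³·4) = 180.45 N/mm
δ = F/k = 984 / 180.45 = 5.453 mm

5.45 mm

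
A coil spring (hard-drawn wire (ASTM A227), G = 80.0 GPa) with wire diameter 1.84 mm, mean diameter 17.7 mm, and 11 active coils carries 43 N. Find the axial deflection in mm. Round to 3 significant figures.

22.9 mm

k = Gd⁴/(8D³N_a) = (80.0×10³)(1.84⁴)/(8·17.7³·11) = 1.8791 N/mm
δ = F/k = 43 / 1.8791 = 22.883 mm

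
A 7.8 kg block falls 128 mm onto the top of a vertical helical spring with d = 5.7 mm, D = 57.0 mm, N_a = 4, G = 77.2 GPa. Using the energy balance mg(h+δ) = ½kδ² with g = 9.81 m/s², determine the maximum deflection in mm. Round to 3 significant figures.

k = Gd⁴/(8D³N_a) = (77.2×10³)(5.7⁴)/(8·57.0³·4) = 13.751 N/mm
W = mg = 7.8 × 9.81 = 76.518 N
½kδ² − Wδ − Wh = 0 → δ = (W + √(W² + 2kWh))/k
δ = (76.518 + √(5855 + 269368))/13.751 = (76.518 + 524.62)/13.751 = 43.715 mm

43.7 mm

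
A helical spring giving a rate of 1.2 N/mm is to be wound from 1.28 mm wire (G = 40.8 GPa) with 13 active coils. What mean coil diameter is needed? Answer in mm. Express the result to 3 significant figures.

D = (Gd⁴/(8N_a·k))^(1/3) = (40.8×10³·1.28⁴/(8·13·1.2))^(1/3)
  = (877.577)^(1/3) = 9.5740 mm

9.57 mm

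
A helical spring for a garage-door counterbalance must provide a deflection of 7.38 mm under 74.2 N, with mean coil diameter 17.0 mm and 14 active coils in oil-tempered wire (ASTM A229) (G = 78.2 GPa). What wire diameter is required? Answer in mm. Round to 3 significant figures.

2.90 mm

Required rate k = F/δ = 74.2/7.38 = 10.054 N/mm
d = (8D³N_a·k / G)^(1/4) = (8·17.0³·14·10.054 / (78.2×10³))^0.25
  = (70.747)^0.25 = 2.9002 mm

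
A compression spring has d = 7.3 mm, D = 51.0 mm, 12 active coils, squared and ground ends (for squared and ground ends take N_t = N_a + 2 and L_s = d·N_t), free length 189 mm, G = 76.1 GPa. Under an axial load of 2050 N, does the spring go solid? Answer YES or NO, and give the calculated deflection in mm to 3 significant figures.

k = Gd⁴/(8D³N_a) = (76.1×10³)(7.3⁴)/(8·51.0³·12) = 16.97 N/mm
N_t = 14; L_s = 7.3·14 = 102.2 mm; δ_solid = L₀ − L_s = 189 − 102.2 = 86.8 mm
δ = F/k = 2050/16.97 = 120.8 mm
δ ≥ δ_solid → spring goes solid

YES, δ = 121 mm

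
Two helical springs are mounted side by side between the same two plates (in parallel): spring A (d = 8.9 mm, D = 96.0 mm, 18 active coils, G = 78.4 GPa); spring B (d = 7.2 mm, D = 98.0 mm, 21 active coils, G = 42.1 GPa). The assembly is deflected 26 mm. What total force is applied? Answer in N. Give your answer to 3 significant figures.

k_A = Gd⁴/(8D³N_a) = (78.4×10³)(8.9⁴)/(8·96.0³·18) = 3.861 N/mm
k_B = Gd⁴/(8D³N_a) = (42.1×10³)(7.2⁴)/(8·98.0³·21) = 0.71552 N/mm
Parallel: k_eq = 3.861 + 0.71552 = 4.5765 N/mm
F = k_eq·δ = 4.5765·26 = 118.99 N

119 N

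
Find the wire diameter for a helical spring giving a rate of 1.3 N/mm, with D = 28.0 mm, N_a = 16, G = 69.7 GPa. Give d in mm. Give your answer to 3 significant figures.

2.69 mm

d = (8D³N_a·k / G)^(1/4) = (8·28.0³·16·1.3 / (69.7×10³))^0.25
  = (52.408)^0.25 = 2.6906 mm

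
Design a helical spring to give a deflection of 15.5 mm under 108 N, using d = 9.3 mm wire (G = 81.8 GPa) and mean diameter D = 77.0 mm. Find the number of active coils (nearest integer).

24

Required rate k = F/δ = 108/15.5 = 6.9677 N/mm
N_a = Gd⁴/(8D³k) = (81.8×10³ × 9.3⁴)/(8 × 77.0³ × 6.9677)
    = 6.11907e+08 / 2.5448e+07 = 24.05 → 24 coils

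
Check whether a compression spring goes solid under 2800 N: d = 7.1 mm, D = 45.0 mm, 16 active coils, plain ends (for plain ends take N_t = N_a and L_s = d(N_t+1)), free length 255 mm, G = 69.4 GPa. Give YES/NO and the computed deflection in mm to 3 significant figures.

k = Gd⁴/(8D³N_a) = (69.4×10³)(7.1⁴)/(8·45.0³·16) = 15.12 N/mm
N_t = 16; L_s = 7.1·17 = 120.7 mm; δ_solid = L₀ − L_s = 255 − 120.7 = 134.3 mm
δ = F/k = 2800/15.12 = 185.19 mm
δ ≥ δ_solid → spring goes solid

YES, δ = 185 mm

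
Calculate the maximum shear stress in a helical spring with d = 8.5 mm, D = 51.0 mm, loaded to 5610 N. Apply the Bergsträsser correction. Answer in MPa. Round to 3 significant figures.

Spring index C = D/d = 51.0/8.5 = 6.0000
K_B = (4C+2)/(4C−3) = 26.000/21.000 = 1.2381
τ₀ = 8FD/(πd³) = 8·5610·51.0/(π·8.5³) = 2.28888e+06/1929.3 = 1186.4 MPa
τ_max = K·τ₀ = 1.2381 × 1186.4 = 1468.8 MPa

1470 MPa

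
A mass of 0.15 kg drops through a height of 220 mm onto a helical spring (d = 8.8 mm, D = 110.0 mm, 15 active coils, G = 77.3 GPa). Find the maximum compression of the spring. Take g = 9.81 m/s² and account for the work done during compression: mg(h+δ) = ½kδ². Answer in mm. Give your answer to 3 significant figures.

15.5 mm

k = Gd⁴/(8D³N_a) = (77.3×10³)(8.8⁴)/(8·110.0³·15) = 2.9024 N/mm
W = mg = 0.15 × 9.81 = 1.4715 N
½kδ² − Wδ − Wh = 0 → δ = (W + √(W² + 2kWh))/k
δ = (1.4715 + √(2.1653 + 1879.16))/2.9024 = (1.4715 + 43.374)/2.9024 = 15.451 mm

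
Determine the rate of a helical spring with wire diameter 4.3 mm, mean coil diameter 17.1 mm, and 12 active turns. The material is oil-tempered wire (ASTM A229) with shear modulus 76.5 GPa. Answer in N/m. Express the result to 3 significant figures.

54500 N/m

k = Gd⁴/(8D³N_a) = (76.5×10³ × 4.3⁴) / (8 × 17.1³ × 12)
  = 2.61538e+07 / 480020 = 54.485 N/mm = 54485 N/m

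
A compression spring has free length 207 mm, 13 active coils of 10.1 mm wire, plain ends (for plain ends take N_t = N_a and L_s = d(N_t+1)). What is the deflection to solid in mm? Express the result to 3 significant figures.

65.6 mm

N_t = 13; L_s = 10.1·14 = 141.4 mm
δ_solid = L₀ − L_s = 207 − 141.4 = 65.6 mm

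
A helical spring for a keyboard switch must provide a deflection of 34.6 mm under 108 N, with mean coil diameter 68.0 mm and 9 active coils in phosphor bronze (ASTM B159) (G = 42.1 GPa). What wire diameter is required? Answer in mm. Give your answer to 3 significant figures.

6.40 mm

Required rate k = F/δ = 108/34.6 = 3.1214 N/mm
d = (8D³N_a·k / G)^(1/4) = (8·68.0³·9·3.1214 / (42.1×10³))^0.25
  = (1678.5)^0.25 = 6.4008 mm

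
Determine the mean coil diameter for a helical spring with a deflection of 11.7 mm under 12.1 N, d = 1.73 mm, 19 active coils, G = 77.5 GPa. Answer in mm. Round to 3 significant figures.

16.4 mm

Required rate k = F/δ = 12.1/11.7 = 1.0342 N/mm
D = (Gd⁴/(8N_a·k))^(1/3) = (77.5×10³·1.73⁴/(8·19·1.0342))^(1/3)
  = (4416.14)^(1/3) = 16.4064 mm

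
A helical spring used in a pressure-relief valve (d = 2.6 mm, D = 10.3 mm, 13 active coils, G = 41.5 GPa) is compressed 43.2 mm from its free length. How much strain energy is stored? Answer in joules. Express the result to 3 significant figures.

k = Gd⁴/(8D³N_a) = (41.5×10³)(2.6⁴)/(8·10.3³·13) = 16.688 N/mm
U = ½kδ² = 0.5 × 16.688 × 43.2² = 15572 N·mm = 15.572 J

15.6 J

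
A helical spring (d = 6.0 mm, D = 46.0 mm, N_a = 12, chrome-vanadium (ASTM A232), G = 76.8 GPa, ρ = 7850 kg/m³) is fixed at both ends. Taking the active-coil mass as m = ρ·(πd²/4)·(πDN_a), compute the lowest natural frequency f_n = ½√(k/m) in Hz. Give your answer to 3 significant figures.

83.2 Hz

k = Gd⁴/(8D³N_a) = (76.8×10³)(6.0⁴)/(8·46.0³·12) = 10.652 N/mm = 10652 N/m
Wire length L = πDN_a = π·46.0·12 = 1734.2 mm
m = ρ·(πd²/4)·L = 7850 × 28.274×10⁻⁶ m² × 1.7342 m = 0.3849 kg
f_n = ½√(k/m) = 0.5·√(10652/0.3849) = 0.5·√(27674) = 83.177 Hz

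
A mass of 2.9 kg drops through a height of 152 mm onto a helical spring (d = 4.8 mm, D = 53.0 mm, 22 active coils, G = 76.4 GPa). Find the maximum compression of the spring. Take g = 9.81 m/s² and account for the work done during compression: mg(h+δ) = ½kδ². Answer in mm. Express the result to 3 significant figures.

k = Gd⁴/(8D³N_a) = (76.4×10³)(4.8⁴)/(8·53.0³·22) = 1.5478 N/mm
W = mg = 2.9 × 9.81 = 28.449 N
½kδ² − Wδ − Wh = 0 → δ = (W + √(W² + 2kWh))/k
δ = (28.449 + √(809.35 + 13386.2))/1.5478 = (28.449 + 119.15)/1.5478 = 95.357 mm

95.4 mm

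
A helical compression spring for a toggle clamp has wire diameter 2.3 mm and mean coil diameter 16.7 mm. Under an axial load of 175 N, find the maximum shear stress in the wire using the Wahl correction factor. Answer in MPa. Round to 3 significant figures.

Spring index C = D/d = 16.7/2.3 = 7.2609
K_W = (4C−1)/(4C−4) + 0.615/C = 28.043/25.043 + 0.0847 = 1.2045
τ₀ = 8FD/(πd³) = 8·175·16.7/(π·2.3³) = 23380/38.224 = 611.66 MPa
τ_max = K·τ₀ = 1.2045 × 611.66 = 736.74 MPa

737 MPa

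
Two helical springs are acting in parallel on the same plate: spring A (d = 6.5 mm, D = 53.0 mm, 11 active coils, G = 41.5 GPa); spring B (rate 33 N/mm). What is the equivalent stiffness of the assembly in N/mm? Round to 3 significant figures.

38.7 N/mm

k_A = Gd⁴/(8D³N_a) = (41.5×10³)(6.5⁴)/(8·53.0³·11) = 5.6545 N/mm
Parallel: k_eq = 5.6545 + 33 = 38.654 N/mm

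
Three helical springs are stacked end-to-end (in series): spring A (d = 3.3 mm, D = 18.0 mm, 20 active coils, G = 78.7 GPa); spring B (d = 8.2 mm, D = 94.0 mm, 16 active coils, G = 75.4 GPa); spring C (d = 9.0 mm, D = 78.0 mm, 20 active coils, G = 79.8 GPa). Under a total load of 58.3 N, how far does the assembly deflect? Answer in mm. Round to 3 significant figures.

k_A = Gd⁴/(8D³N_a) = (78.7×10³)(3.3⁴)/(8·18.0³·20) = 10.002 N/mm
k_B = Gd⁴/(8D³N_a) = (75.4×10³)(8.2⁴)/(8·94.0³·16) = 3.2065 N/mm
k_C = Gd⁴/(8D³N_a) = (79.8×10³)(9.0⁴)/(8·78.0³·20) = 6.8956 N/mm
Series: 1/k_eq = 1/10.002 + 1/3.2065 + 1/6.8956 = 0.55686; k_eq = 1.7958 N/mm
δ = F/k_eq = 58.3/1.7958 = 32.465 mm

32.5 mm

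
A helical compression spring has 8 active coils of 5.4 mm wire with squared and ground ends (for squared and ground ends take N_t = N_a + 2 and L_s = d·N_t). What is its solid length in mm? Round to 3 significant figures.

54.0 mm

squared and ground ends: N_t = N_a + 2 = 8 + 2 = 10
L_s = d·N_t = 5.4 × 10 = 54 mm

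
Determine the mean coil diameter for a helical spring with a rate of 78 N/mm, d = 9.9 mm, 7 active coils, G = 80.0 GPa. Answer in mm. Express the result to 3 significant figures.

D = (Gd⁴/(8N_a·k))^(1/3) = (80.0×10³·9.9⁴/(8·7·78))^(1/3)
  = (175933)^(1/3) = 56.0337 mm

56.0 mm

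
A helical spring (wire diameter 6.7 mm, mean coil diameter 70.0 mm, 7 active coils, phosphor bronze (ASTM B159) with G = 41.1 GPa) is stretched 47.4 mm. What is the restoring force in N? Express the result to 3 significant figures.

k = Gd⁴/(8D³N_a) = (41.1×10³)(6.7⁴)/(8·70.0³·7) = 4.3118 N/mm
F = k·δ = 4.3118 × 47.4 = 204.38 N

204 N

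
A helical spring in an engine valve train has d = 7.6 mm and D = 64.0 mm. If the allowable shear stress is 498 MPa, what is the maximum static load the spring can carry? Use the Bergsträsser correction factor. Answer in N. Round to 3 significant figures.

1150 N

C = D/d = 64.0/7.6 = 8.4211
K_B = (4C+2)/(4C−3) = 35.684/30.684 = 1.1630
τ_max = K·8FD/(πd³) → F_max = τ_allow·πd³/(8DK)
F_max = 498·π·7.6³/(8·64.0·1.1630) = 6.8678e+05/595.43 = 1153.4 N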